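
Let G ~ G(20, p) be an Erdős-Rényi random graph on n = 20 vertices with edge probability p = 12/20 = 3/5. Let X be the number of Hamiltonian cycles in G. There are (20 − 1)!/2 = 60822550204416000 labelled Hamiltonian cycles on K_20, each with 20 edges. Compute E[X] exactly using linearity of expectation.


K_20 has (20 − 1)!/2 = 60822550204416000 labelled Hamiltonian cycles.
For each such Hamiltonian cycle H, let X_H = 1 if all 20 edges of H are present in G. Then P[X_H = 1] = p^{20} = (3/5)^{20} = 3486784401/95367431640625.
By linearity of expectation: E[X] = Σ_H E[X_H] = 60822550204416000 · p^{20} = 60822550204416000 · 3486784401/95367431640625 = 1696600954254376560918528/762939453125.
Numerically: E[X] ≈ 2.224e+12.

E[X] = 60822550204416000 · (3/5)^{20} = 1696600954254376560918528/762939453125 ≈ 2.224e+12.


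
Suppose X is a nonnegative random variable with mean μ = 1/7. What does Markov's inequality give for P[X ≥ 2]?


μ = E[X] = 1/7, a = 2.
Markov: P[X ≥ 2] ≤ μ/a = (1/7)/2 = 1/14.
Numerically: ≈ 0.071.
(Since a = 2 > μ = 0.143, the bound 1/14 is < 1 and informative.)

P[X ≥ 2] ≤ 1/14 ≈ 0.071.


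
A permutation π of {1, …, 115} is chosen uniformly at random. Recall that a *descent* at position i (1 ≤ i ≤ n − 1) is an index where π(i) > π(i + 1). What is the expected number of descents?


Write X = Σ X_I over i = 1, …, 114, with X_I the indicator of one descent.
There are 114 indicators.
For each fixed i, the pair (π(i), π(i+1)) is a uniformly random ordered pair of distinct values from {1, …, 115}; by symmetry P[π(i) > π(i+1)] = 1/2.
By linearity: E[X] = 114 · (1/2) = (115 − 1) · (1/2) = 57 ≈ 57.000000.

E[X] = 57 = 57.000000.


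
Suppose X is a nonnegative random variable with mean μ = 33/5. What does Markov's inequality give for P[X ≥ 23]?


μ = E[X] = 33/5, a = 23.
Markov: P[X ≥ 23] ≤ μ/a = (33/5)/23 = 33/115.
Numerically: ≈ 0.2870.
(Since a = 23 > μ = 6.6000, the bound 33/115 is < 1 and informative.)

P[X ≥ 23] ≤ 33/115 ≈ 0.2870.


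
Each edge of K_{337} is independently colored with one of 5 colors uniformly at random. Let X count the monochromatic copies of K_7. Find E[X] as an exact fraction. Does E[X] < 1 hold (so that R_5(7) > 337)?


E[X] = C(337, 7) · 5^{1 − 21} = 91989916924632 · 5^{−20} = 91989916924632/95367431640625.
As a reduced fraction: E[X] = 91989916924632/95367431640625 ≈ 0.9646.
Is E[X] < 1? YES.
Since E[X] < 1, there exists a 5-coloring of K_{337} with no monochromatic K_7; hence R_5(7) > 337.

E[X] = 91989916924632/95367431640625 ≈ 0.9646; E[X] < 1, so R_5(7) > 337.


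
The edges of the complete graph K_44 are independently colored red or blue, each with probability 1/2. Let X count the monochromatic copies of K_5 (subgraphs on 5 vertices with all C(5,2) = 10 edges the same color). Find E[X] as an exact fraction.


Let X = Σ_S X_S over the C(44, 5) = 1086008 subsets S of size 5, where X_S = 1 if the K_5 on S is monochromatic.
For a fixed S, the K_5 on S has C(5, 2) = 10 edges. P[all 10 edges red] = (1/2)^10, and likewise for blue, so P[monochromatic] = 2·(1/2)^10 = 2^{1 − 10} = 1/512.
By linearity of expectation: E[X] = C(44, 5) · 2^{1 − 10} = 1086008 · 1/512 = 135751/64.
Numerically: E[X] ≈ 2121.109.

E[X] = C(44,5)·2^(1−C(5,2)) = 135751/64 ≈ 2121.109.


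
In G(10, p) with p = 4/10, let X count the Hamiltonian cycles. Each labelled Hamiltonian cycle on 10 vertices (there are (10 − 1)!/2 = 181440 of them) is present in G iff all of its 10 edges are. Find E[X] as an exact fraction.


K_10 has (10 − 1)!/2 = 181440 labelled Hamiltonian cycles.
For each such Hamiltonian cycle H, let X_H = 1 if all 10 edges of H are present in G. Then P[X_H = 1] = p^{10} = (2/5)^{10} = 1024/9765625.
Summing the indicators: E[X] = Σ_H E[X_H] = 181440 · p^{10} = 181440 · 1024/9765625 = 37158912/1953125.
Numerically: E[X] ≈ 19.03.

E[X] = 181440 · (2/5)^{10} = 37158912/1953125 ≈ 19.03.


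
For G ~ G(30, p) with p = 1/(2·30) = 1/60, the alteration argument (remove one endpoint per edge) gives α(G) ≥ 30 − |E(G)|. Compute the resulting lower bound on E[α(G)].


E[|E(G)|] = C(30, 2)·p = 435 · (1/60) = 29/4.
E[α(G)] ≥ n − E[|E(G)|] = 30 − 29/4 = 91/4.
Numerically: ≈ 22.75000.
(This is only a lower bound; the true E[α(G)] may be larger.)

E[α(G)] ≥ 91/4 ≈ 22.75000.


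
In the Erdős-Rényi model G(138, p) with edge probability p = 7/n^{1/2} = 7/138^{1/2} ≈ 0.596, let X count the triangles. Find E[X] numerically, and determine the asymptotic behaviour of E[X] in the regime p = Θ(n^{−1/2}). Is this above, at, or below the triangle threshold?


Number of potential triangles: C(138, 3) = 428536.
Each occurs with probability p³ ≈ (0.596)³ ≈ 2.11580e-01.
By linearity: E[X] = C(138, 3)·p³ ≈ 428536 · 2.11580e-01 ≈ 90669.830.
Since α = 1/2 < 1, p = c/n^{1/2} ≫ 1/n is above the triangle threshold p ~ 1/n. Asymptotically E[X] ~ (c³/6)·n^{3(1−α)} = (7³/6)·n^{1.5} → ∞; triangles are abundant w.h.p.

E[X] ≈ 90669.830; in regime p = Θ(1/n^{1/2}) E[X] diverges (above the triangle threshold p ~ 1/n).


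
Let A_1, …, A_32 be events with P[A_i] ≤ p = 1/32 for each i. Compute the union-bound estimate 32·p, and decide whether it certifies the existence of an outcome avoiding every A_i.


Union bound: P[∪_{i=1}^{32} A_i] ≤ Σ_i P[A_i] ≤ 32·p = 32·(1/32) = 1.
Numerically: 1 ≈ 1.00000.
Is 1 < 1? NO.
Since the bound 1 is ≥ 1, the union bound is uninformative here; it does NOT by itself certify existence.

32·p = 1 ≈ 1.00000; existence NOT certified by the union bound.


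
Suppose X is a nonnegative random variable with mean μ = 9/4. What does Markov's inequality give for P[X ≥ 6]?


μ = E[X] = 9/4, a = 6.
Markov: P[X ≥ 6] ≤ μ/a = (9/4)/6 = 3/8.
Numerically: ≈ 0.37500.
(Since a = 6 > μ = 2.25000, the bound 3/8 is < 1 and informative.)

P[X ≥ 6] ≤ 3/8 ≈ 0.37500.


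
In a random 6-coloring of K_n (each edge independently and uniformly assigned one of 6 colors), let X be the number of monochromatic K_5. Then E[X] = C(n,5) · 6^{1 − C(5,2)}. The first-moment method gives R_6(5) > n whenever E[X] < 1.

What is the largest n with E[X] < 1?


We need C(n, 5) · 6^{1 − 10} < 1, i.e. C(n, 5) < 6^{10 − 1} = 10077696.
Check values of n near the boundary:
  n = 66: C(66, 5) = 8936928; 8936928 < 10077696? YES
  n = 67: C(67, 5) = 9657648; 9657648 < 10077696? YES
  n = 68: C(68, 5) = 10424128; 10424128 < 10077696? NO
The largest n with C(n, 5) < 10077696 is n = 67 (where E[X] = 67067/69984 ≈ 0.9583190). Hence R_6(5) > 67, i.e. R_6(5) ≥ 68.

Largest n = 67; hence R_6(5) > 67.


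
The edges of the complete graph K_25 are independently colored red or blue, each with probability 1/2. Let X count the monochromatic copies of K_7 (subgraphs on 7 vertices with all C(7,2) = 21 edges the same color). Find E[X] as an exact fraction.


Let X = Σ_S X_S over the C(25, 7) = 480700 subsets S of size 7, where X_S = 1 if the K_7 on S is monochromatic.
For a fixed S, the K_7 on S has C(7, 2) = 21 edges. P[all 21 edges red] = (1/2)^21, and likewise for blue, so P[monochromatic] = 2·(1/2)^21 = 2^{1 − 21} = 1/1048576.
Summing: E[X] = C(25, 7) · 2^{1 − 21} = 480700 · 1/1048576 = 120175/262144.
Numerically: E[X] ≈ 0.4584.

E[X] = C(25,7)·2^(1−C(7,2)) = 120175/262144 ≈ 0.4584.


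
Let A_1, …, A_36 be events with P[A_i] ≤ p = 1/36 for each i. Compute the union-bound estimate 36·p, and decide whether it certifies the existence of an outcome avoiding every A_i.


Union bound: P[∪_{i=1}^{36} A_i] ≤ Σ_i P[A_i] ≤ 36·p = 36·(1/36) = 1.
Numerically: 1 ≈ 1.0000.
Is 1 < 1? NO.
Since the bound 1 is ≥ 1, the union bound is uninformative here; it does NOT by itself certify existence.

36·p = 1 ≈ 1.0000; existence NOT certified by the union bound.


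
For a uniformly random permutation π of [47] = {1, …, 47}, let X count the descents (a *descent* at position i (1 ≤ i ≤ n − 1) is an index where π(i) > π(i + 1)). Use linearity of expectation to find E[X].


Write X = Σ X_I over i = 1, …, 46, with X_I the indicator of one descent.
There are 46 indicators.
For each fixed i, the pair (π(i), π(i+1)) is a uniformly random ordered pair of distinct values from {1, …, 47}; by symmetry P[π(i) > π(i+1)] = 1/2.
By linearity: E[X] = 46 · (1/2) = (47 − 1) · (1/2) = 23 ≈ 23.0000.

E[X] = 23 = 23.0000.


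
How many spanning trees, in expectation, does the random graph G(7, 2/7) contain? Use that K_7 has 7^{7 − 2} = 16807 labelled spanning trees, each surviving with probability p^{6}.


K_7 has 7^{7 − 2} = 16807 labelled spanning trees.
For each such spanning tree H, let X_H = 1 if all 6 edges of H are present in G. Then P[X_H = 1] = p^{6} = (2/7)^{6} = 64/117649.
By linearity: E[X] = Σ_H E[X_H] = 16807 · p^{6} = 16807 · 64/117649 = 64/7.
Numerically: E[X] ≈ 9.143.

E[X] = 16807 · (2/7)^{6} = 64/7 ≈ 9.143.


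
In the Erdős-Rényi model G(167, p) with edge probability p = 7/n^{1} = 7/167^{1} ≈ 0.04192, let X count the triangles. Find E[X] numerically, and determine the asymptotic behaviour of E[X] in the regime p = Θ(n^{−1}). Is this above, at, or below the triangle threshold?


Number of potential triangles: C(167, 3) = 762355.
Each occurs with probability p³ ≈ (0.04192)³ ≈ 7.364524e-05.
By linearity: E[X] = C(167, 3)·p³ ≈ 762355 · 7.364524e-05 ≈ 56.1438.
Here α = 1, so p = 7/n is exactly at the triangle threshold p ~ 1/n. Asymptotically E[X] → c³/6 = 7³/6 = 343/6 ≈ 57.1667, a bounded constant. In this regime the triangle count is asymptotically Poisson(c³/6).

E[X] ≈ 56.1438; in regime p = Θ(1/n^{1}) E[X] stays bounded (at the triangle threshold p ~ 1/n).


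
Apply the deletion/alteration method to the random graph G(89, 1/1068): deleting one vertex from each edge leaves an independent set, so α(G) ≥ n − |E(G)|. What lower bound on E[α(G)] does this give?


E[|E(G)|] = C(89, 2)·p = 3916 · (1/1068) = 11/3.
E[α(G)] ≥ n − E[|E(G)|] = 89 − 11/3 = 256/3.
Numerically: ≈ 85.333333.
(This is only a lower bound; the true E[α(G)] may be larger.)

E[α(G)] ≥ 256/3 ≈ 85.333333.


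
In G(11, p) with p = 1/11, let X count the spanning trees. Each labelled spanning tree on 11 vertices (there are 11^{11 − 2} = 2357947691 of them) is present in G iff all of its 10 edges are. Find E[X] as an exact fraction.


K_11 has 11^{11 − 2} = 2357947691 labelled spanning trees.
For each such spanning tree H, let X_H = 1 if all 10 edges of H are present in G. Then P[X_H = 1] = p^{10} = (1/11)^{10} = 1/25937424601.
By linearity of expectation: E[X] = Σ_H E[X_H] = 2357947691 · p^{10} = 2357947691 · 1/25937424601 = 1/11.
Numerically: E[X] ≈ 0.0909091.

E[X] = 2357947691 · (1/11)^{10} = 1/11 ≈ 0.0909091.


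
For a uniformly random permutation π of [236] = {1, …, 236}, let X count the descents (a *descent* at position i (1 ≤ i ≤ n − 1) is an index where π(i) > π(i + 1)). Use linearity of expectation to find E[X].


Write X = Σ X_I over i = 1, …, 235, with X_I the indicator of one descent.
There are 235 indicators.
For each fixed i, the pair (π(i), π(i+1)) is a uniformly random ordered pair of distinct values from {1, …, 236}; by symmetry P[π(i) > π(i+1)] = 1/2.
By linearity: E[X] = 235 · (1/2) = (236 − 1) · (1/2) = 235/2 ≈ 117.50000.

E[X] = 235/2 = 117.50000.


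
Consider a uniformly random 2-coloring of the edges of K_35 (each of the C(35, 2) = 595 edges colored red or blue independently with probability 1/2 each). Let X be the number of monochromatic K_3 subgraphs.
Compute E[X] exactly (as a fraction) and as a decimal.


Let X = Σ_S X_S over the C(35, 3) = 6545 subsets S of size 3, where X_S = 1 if the K_3 on S is monochromatic.
For a fixed S, the K_3 on S has C(3, 2) = 3 edges. P[all 3 edges red] = (1/2)^3, and likewise for blue, so P[monochromatic] = 2·(1/2)^3 = 2^{1 − 3} = 1/4.
By linearity of expectation: E[X] = C(35, 3) · 2^{1 − 3} = 6545 · 1/4 = 6545/4.
Numerically: E[X] ≈ 1636.25000.

E[X] = C(35,3)·2^(1−C(3,2)) = 6545/4 ≈ 1636.25000.


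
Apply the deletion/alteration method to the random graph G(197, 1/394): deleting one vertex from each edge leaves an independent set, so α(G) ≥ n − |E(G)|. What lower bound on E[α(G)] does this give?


E[|E(G)|] = C(197, 2)·p = 19306 · (1/394) = 49.
E[α(G)] ≥ n − E[|E(G)|] = 197 − 49 = 148.
Numerically: ≈ 148.000.
(This is only a lower bound; the true E[α(G)] may be larger.)

E[α(G)] ≥ 148 ≈ 148.000.


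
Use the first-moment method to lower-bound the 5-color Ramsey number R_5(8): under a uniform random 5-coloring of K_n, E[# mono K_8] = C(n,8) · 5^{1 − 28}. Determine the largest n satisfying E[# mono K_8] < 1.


We need C(n, 8) · 5^{1 − 28} < 1, i.e. C(n, 8) < 5^{28 − 1} = 7450580596923828125.
Check values of n near the boundary:
  n = 858: C(858, 8) = 7049584530256467771; 7049584530256467771 < 7450580596923828125? YES
  n = 859: C(859, 8) = 7115855595170747139; 7115855595170747139 < 7450580596923828125? YES
  n = 860: C(860, 8) = 7182671140665308145; 7182671140665308145 < 7450580596923828125? YES
  n = 861: C(861, 8) = 7250034996615275865; 7250034996615275865 < 7450580596923828125? YES
  n = 862: C(862, 8) = 7317951015318931845; 7317951015318931845 < 7450580596923828125? YES
  n = 863: C(863, 8) = 7386423071602617757; 7386423071602617757 < 7450580596923828125? YES
  n = 864: C(864, 8) = 7455455062926006708; 7455455062926006708 < 7450580596923828125? NO
  n = 865: C(865, 8) = 7525050909487743060; 7525050909487743060 < 7450580596923828125? NO
The largest n with C(n, 8) < 7450580596923828125 is n = 863 (where E[X] = 7386423071602617757/7450580596923828125 ≈ 0.9913889). Hence R_5(8) > 863, i.e. R_5(8) ≥ 864.

Largest n = 863; hence R_5(8) > 863.


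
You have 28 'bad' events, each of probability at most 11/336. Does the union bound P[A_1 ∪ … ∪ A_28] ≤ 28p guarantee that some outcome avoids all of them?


Union bound: P[∪_{i=1}^{28} A_i] ≤ Σ_i P[A_i] ≤ 28·p = 28·(11/336) = 11/12.
Numerically: 11/12 ≈ 0.91667.
Is 11/12 < 1? YES.
Since P[∪ A_i] ≤ 11/12 < 1, the complement has P[∩ A_i^c] ≥ 1 − 11/12 = 1/12 > 0, so some outcome avoids every A_i.

28·p = 11/12 ≈ 0.91667; existence CERTIFIED by the union bound.


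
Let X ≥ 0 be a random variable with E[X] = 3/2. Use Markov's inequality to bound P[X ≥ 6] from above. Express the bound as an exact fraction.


μ = E[X] = 3/2, a = 6.
Markov: P[X ≥ 6] ≤ μ/a = (3/2)/6 = 1/4.
Numerically: ≈ 0.25000.
(Since a = 6 > μ = 1.50000, the bound 1/4 is < 1 and informative.)

P[X ≥ 6] ≤ 1/4 ≈ 0.25000.


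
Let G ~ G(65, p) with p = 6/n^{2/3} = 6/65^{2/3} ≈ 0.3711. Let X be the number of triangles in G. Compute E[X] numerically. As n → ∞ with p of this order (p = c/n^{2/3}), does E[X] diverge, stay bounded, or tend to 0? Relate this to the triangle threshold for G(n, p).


Number of potential triangles: C(65, 3) = 43680.
Each occurs with probability p³ ≈ (0.3711)³ ≈ 5.112426e-02.
By linearity: E[X] = C(65, 3)·p³ ≈ 43680 · 5.112426e-02 ≈ 2233.1077.
Since α = 2/3 < 1, p = c/n^{2/3} ≫ 1/n is above the triangle threshold p ~ 1/n. Asymptotically E[X] ~ (c³/6)·n^{3(1−α)} = (6³/6)·n^{1} → ∞; triangles are abundant w.h.p.

E[X] ≈ 2233.1077; in regime p = Θ(1/n^{2/3}) E[X] diverges (above the triangle threshold p ~ 1/n).


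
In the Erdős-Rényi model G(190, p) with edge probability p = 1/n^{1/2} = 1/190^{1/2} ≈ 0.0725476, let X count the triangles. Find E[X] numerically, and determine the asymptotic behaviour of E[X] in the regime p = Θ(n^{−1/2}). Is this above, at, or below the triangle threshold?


Number of potential triangles: C(190, 3) = 1125180.
Each occurs with probability p³ ≈ (0.0725476)³ ≈ 3.81829605e-04.
By linearity: E[X] = C(190, 3)·p³ ≈ 1125180 · 3.81829605e-04 ≈ 429.627035.
Since α = 1/2 < 1, p = c/n^{1/2} ≫ 1/n is above the triangle threshold p ~ 1/n. Asymptotically E[X] ~ (c³/6)·n^{3(1−α)} = (1³/6)·n^{1.5} → ∞; triangles are abundant w.h.p.

E[X] ≈ 429.627035; in regime p = Θ(1/n^{1/2}) E[X] diverges (above the triangle threshold p ~ 1/n).


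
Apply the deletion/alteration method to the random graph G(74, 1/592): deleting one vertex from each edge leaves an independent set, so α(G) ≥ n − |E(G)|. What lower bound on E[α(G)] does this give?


E[|E(G)|] = C(74, 2)·p = 2701 · (1/592) = 73/16.
E[α(G)] ≥ n − E[|E(G)|] = 74 − 73/16 = 1111/16.
Numerically: ≈ 69.4375.
(This is only a lower bound; the true E[α(G)] may be larger.)

E[α(G)] ≥ 1111/16 ≈ 69.4375.


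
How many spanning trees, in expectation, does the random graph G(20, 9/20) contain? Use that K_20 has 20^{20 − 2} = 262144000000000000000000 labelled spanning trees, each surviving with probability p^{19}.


K_20 has 20^{20 − 2} = 262144000000000000000000 labelled spanning trees.
For each such spanning tree H, let X_H = 1 if all 19 edges of H are present in G. Then P[X_H = 1] = p^{19} = (9/20)^{19} = 1350851717672992089/5242880000000000000000000.
Summing the indicators: E[X] = Σ_H E[X_H] = 262144000000000000000000 · p^{19} = 262144000000000000000000 · 1350851717672992089/5242880000000000000000000 = 1350851717672992089/20.
Numerically: E[X] ≈ 6.754e+16.

E[X] = 262144000000000000000000 · (9/20)^{19} = 1350851717672992089/20 ≈ 6.754e+16.


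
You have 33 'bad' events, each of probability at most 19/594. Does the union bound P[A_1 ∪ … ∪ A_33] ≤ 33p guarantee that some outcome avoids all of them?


Union bound: P[∪_{i=1}^{33} A_i] ≤ Σ_i P[A_i] ≤ 33·p = 33·(19/594) = 19/18.
Numerically: 19/18 ≈ 1.056.
Is 19/18 < 1? NO.
Since the bound 19/18 is ≥ 1, the union bound is uninformative here; it does NOT by itself certify existence.

33·p = 19/18 ≈ 1.056; existence NOT certified by the union bound.


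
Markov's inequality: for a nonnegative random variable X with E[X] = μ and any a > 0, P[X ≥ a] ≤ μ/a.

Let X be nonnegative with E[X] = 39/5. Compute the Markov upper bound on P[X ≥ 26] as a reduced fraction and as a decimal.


μ = E[X] = 39/5, a = 26.
Markov: P[X ≥ 26] ≤ μ/a = (39/5)/26 = 3/10.
Numerically: ≈ 0.300000.
(Since a = 26 > μ = 7.800000, the bound 3/10 is < 1 and informative.)

P[X ≥ 26] ≤ 3/10 ≈ 0.300000.


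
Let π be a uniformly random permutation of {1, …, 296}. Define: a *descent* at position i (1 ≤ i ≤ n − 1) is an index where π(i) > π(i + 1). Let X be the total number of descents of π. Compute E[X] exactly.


Write X = Σ X_I over i = 1, …, 295, with X_I the indicator of one descent.
There are 295 indicators.
For each fixed i, the pair (π(i), π(i+1)) is a uniformly random ordered pair of distinct values from {1, …, 296}; by symmetry P[π(i) > π(i+1)] = 1/2.
By linearity: E[X] = 295 · (1/2) = (296 − 1) · (1/2) = 295/2 ≈ 147.50000.

E[X] = 295/2 = 147.50000.


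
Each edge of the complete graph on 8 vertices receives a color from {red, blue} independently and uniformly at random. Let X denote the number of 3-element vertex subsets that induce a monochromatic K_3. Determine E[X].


Let X = Σ_S X_S over the C(8, 3) = 56 subsets S of size 3, where X_S = 1 if the K_3 on S is monochromatic.
For a fixed S, the K_3 on S has C(3, 2) = 3 edges. P[all 3 edges red] = (1/2)^3, and likewise for blue, so P[monochromatic] = 2·(1/2)^3 = 2^{1 − 3} = 1/4.
By linearity: E[X] = C(8, 3) · 2^{1 − 3} = 56 · 1/4 = 14.
Numerically: E[X] ≈ 14.0000.

E[X] = C(8,3)·2^(1−C(3,2)) = 14 ≈ 14.0000.


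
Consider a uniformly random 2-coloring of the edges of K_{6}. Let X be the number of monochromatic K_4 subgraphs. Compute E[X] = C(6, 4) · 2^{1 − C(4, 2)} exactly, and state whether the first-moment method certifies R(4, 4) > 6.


E[X] = C(6, 4) · 2^{1 − 6} = 15 · 2^{−5} = 15/32.
As a reduced fraction: E[X] = 15/32 ≈ 0.4687500.
Is E[X] < 1? YES.
Since E[X] < 1, there exists a 2-coloring of K_{6} with no monochromatic K_4; hence R(4, 4) > 6.

E[X] = 15/32 ≈ 0.4687500; E[X] < 1, so R(4, 4) > 6.


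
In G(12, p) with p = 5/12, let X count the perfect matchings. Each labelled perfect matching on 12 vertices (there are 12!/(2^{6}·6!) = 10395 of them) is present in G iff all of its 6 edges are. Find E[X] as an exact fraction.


K_12 has 12!/(2^{6}·6!) = 10395 labelled perfect matchings.
For each such perfect matching H, let X_H = 1 if all 6 edges of H are present in G. Then P[X_H = 1] = p^{6} = (5/12)^{6} = 15625/2985984.
By linearity of expectation: E[X] = Σ_H E[X_H] = 10395 · p^{6} = 10395 · 15625/2985984 = 6015625/110592.
Numerically: E[X] ≈ 54.3948.

E[X] = 10395 · (5/12)^{6} = 6015625/110592 ≈ 54.3948.


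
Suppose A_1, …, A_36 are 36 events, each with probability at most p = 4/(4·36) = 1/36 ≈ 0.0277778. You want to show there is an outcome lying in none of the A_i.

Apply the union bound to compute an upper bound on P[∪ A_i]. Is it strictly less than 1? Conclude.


Union bound: P[∪_{i=1}^{36} A_i] ≤ Σ_i P[A_i] ≤ 36·p = 36·(1/36) = 1.
Numerically: 1 ≈ 1.0000000.
Is 1 < 1? NO.
Since the bound 1 is ≥ 1, the union bound is uninformative here; it does NOT by itself certify existence.

36·p = 1 ≈ 1.0000000; existence NOT certified by the union bound.


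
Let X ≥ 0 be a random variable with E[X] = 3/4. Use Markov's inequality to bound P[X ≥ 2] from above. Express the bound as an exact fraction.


μ = E[X] = 3/4, a = 2.
Markov: P[X ≥ 2] ≤ μ/a = (3/4)/2 = 3/8.
Numerically: ≈ 0.375000.
(Since a = 2 > μ = 0.750000, the bound 3/8 is < 1 and informative.)

P[X ≥ 2] ≤ 3/8 ≈ 0.375000.


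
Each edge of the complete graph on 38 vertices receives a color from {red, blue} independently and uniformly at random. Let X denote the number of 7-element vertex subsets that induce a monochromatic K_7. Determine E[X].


Let X = Σ_S X_S over the C(38, 7) = 12620256 subsets S of size 7, where X_S = 1 if the K_7 on S is monochromatic.
For a fixed S, the K_7 on S has C(7, 2) = 21 edges. P[all 21 edges red] = (1/2)^21, and likewise for blue, so P[monochromatic] = 2·(1/2)^21 = 2^{1 − 21} = 1/1048576.
By linearity: E[X] = C(38, 7) · 2^{1 − 21} = 12620256 · 1/1048576 = 394383/32768.
Numerically: E[X] ≈ 12.03561.

E[X] = C(38,7)·2^(1−C(7,2)) = 394383/32768 ≈ 12.03561.


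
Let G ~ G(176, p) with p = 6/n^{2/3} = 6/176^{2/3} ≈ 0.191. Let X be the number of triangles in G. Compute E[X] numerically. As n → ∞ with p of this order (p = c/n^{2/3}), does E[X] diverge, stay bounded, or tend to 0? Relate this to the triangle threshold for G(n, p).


Number of potential triangles: C(176, 3) = 893200.
Each occurs with probability p³ ≈ (0.191)³ ≈ 6.973140e-03.
By linearity: E[X] = C(176, 3)·p³ ≈ 893200 · 6.973140e-03 ≈ 6228.4091.
Since α = 2/3 < 1, p = c/n^{2/3} ≫ 1/n is above the triangle threshold p ~ 1/n. Asymptotically E[X] ~ (c³/6)·n^{3(1−α)} = (6³/6)·n^{1} → ∞; triangles are abundant w.h.p.

E[X] ≈ 6228.4091; in regime p = Θ(1/n^{2/3}) E[X] diverges (above the triangle threshold p ~ 1/n).


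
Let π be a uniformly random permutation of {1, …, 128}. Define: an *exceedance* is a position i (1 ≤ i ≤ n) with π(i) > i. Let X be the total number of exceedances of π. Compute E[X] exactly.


Write X = Σ_{i=1}^{128} X_i, where X_i = 1_{π(i) > i}.
For each fixed i, π(i) is uniform over {1, …, 128} (marginal of a uniform permutation), so P[π(i) > i] = (n − i)/n. Summing: Σ_{i=1}^{128} (n − i)/n = (0 + 1 + … + 127)/128 = 128(128 − 1)/(2·128) = (128 − 1)/2.
Hence E[X] = Σ_{i=1}^{128} (128 − i)/128 = 127/2 ≈ 63.5000.

E[X] = 127/2 = 63.5000.


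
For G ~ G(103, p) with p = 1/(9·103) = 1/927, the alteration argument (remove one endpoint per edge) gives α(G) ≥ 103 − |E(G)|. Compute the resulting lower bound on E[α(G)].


E[|E(G)|] = C(103, 2)·p = 5253 · (1/927) = 17/3.
E[α(G)] ≥ n − E[|E(G)|] = 103 − 17/3 = 292/3.
Numerically: ≈ 97.3333.
(This is only a lower bound; the true E[α(G)] may be larger.)

E[α(G)] ≥ 292/3 ≈ 97.3333.


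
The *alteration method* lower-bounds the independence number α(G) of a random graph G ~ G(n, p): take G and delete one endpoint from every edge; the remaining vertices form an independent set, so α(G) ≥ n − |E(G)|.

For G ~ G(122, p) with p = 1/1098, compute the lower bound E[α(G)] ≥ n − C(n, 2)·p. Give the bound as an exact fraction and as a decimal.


E[|E(G)|] = C(122, 2)·p = 7381 · (1/1098) = 121/18.
E[α(G)] ≥ n − E[|E(G)|] = 122 − 121/18 = 2075/18.
Numerically: ≈ 115.278.
(This is only a lower bound; the true E[α(G)] may be larger.)

E[α(G)] ≥ 2075/18 ≈ 115.278.


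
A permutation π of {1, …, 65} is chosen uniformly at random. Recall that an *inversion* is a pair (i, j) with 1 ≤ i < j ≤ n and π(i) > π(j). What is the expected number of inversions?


Write X = Σ X_I over the C(65, 2) = 2080 pairs i < j, with X_I the indicator of one inversion.
There are 2080 indicators.
For each fixed pair i < j, the values π(i) and π(j) are two distinct elements of {1, …, 65} in uniformly random order; by symmetry P[π(i) > π(j)] = 1/2.
By linearity: E[X] = 2080 · (1/2) = C(65, 2) · (1/2) = 2080/2 = 1040 ≈ 1040.0000.

E[X] = 1040 = 1040.0000.


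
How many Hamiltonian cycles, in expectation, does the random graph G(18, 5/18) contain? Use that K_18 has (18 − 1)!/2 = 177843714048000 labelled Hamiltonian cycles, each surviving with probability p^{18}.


K_18 has (18 − 1)!/2 = 177843714048000 labelled Hamiltonian cycles.
For each such Hamiltonian cycle H, let X_H = 1 if all 18 edges of H are present in G. Then P[X_H = 1] = p^{18} = (5/18)^{18} = 3814697265625/39346408075296537575424.
By linearity of expectation: E[X] = Σ_H E[X_H] = 177843714048000 · p^{18} = 177843714048000 · 3814697265625/39346408075296537575424 = 56800365447998046875/3294258113514384.
Numerically: E[X] ≈ 1.724e+04.

E[X] = 177843714048000 · (5/18)^{18} = 56800365447998046875/3294258113514384 ≈ 1.724e+04.


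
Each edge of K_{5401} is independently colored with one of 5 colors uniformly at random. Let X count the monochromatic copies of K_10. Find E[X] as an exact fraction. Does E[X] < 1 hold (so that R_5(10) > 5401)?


E[X] = C(5401, 10) · 5^{1 − 45} = 5772423232412011351582235732760 · 5^{−44} = 5772423232412011351582235732760/5684341886080801486968994140625.
As a reduced fraction: E[X] = 1154484646482402270316447146552/1136868377216160297393798828125 ≈ 1.015.
Is E[X] < 1? NO.
Since E[X] ≥ 1, the first-moment bound is inconclusive at n = 5401; it does NOT by itself certify R_5(10) > 5401.

E[X] = 1154484646482402270316447146552/1136868377216160297393798828125 ≈ 1.015; E[X] ≥ 1; first-moment method inconclusive here.


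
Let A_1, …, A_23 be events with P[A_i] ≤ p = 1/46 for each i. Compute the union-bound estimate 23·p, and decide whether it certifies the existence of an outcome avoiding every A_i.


Union bound: P[∪_{i=1}^{23} A_i] ≤ Σ_i P[A_i] ≤ 23·p = 23·(1/46) = 1/2.
Numerically: 1/2 ≈ 0.500000.
Is 1/2 < 1? YES.
Since P[∪ A_i] ≤ 1/2 < 1, the complement has P[∩ A_i^c] ≥ 1 − 1/2 = 1/2 > 0, so some outcome avoids every A_i.

23·p = 1/2 ≈ 0.500000; existence CERTIFIED by the union bound.


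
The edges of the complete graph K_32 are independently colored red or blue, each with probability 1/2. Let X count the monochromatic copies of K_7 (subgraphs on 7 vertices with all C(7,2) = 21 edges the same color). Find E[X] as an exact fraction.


Let X = Σ_S X_S over the C(32, 7) = 3365856 subsets S of size 7, where X_S = 1 if the K_7 on S is monochromatic.
For a fixed S, the K_7 on S has C(7, 2) = 21 edges. P[all 21 edges red] = (1/2)^21, and likewise for blue, so P[monochromatic] = 2·(1/2)^21 = 2^{1 − 21} = 1/1048576.
By linearity: E[X] = C(32, 7) · 2^{1 − 21} = 3365856 · 1/1048576 = 105183/32768.
Numerically: E[X] ≈ 3.209930.

E[X] = C(32,7)·2^(1−C(7,2)) = 105183/32768 ≈ 3.209930.


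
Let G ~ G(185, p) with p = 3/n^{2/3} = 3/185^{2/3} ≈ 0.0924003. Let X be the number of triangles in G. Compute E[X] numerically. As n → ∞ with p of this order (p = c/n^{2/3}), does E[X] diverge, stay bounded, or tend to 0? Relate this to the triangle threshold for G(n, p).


Number of potential triangles: C(185, 3) = 1038220.
Each occurs with probability p³ ≈ (0.0924003)³ ≈ 7.88897005e-04.
By linearity: E[X] = C(185, 3)·p³ ≈ 1038220 · 7.88897005e-04 ≈ 819.048649.
Since α = 2/3 < 1, p = c/n^{2/3} ≫ 1/n is above the triangle threshold p ~ 1/n. Asymptotically E[X] ~ (c³/6)·n^{3(1−α)} = (3³/6)·n^{1} → ∞; triangles are abundant w.h.p.

E[X] ≈ 819.048649; in regime p = Θ(1/n^{2/3}) E[X] diverges (above the triangle threshold p ~ 1/n).


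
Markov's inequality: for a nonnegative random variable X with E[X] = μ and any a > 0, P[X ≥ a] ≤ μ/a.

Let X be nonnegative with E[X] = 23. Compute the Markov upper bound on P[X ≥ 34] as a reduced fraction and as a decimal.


μ = E[X] = 23, a = 34.
Markov: P[X ≥ 34] ≤ μ/a = (23)/34 = 23/34.
Numerically: ≈ 0.67647.
(Since a = 34 > μ = 23.00000, the bound 23/34 is < 1 and informative.)

P[X ≥ 34] ≤ 23/34 ≈ 0.67647.


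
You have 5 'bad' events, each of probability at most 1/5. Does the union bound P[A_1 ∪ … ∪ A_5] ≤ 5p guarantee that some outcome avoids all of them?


Union bound: P[∪_{i=1}^{5} A_i] ≤ Σ_i P[A_i] ≤ 5·p = 5·(1/5) = 1.
Numerically: 1 ≈ 1.0000.
Is 1 < 1? NO.
Since the bound 1 is ≥ 1, the union bound is uninformative here; it does NOT by itself certify existence.

5·p = 1 ≈ 1.0000; existence NOT certified by the union bound.


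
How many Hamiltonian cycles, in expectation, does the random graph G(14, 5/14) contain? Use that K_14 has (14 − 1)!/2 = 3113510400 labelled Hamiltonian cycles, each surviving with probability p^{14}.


K_14 has (14 − 1)!/2 = 3113510400 labelled Hamiltonian cycles.
For each such Hamiltonian cycle H, let X_H = 1 if all 14 edges of H are present in G. Then P[X_H = 1] = p^{14} = (5/14)^{14} = 6103515625/11112006825558016.
By linearity of expectation: E[X] = Σ_H E[X_H] = 3113510400 · p^{14} = 3113510400 · 6103515625/11112006825558016 = 5302276611328125/3100448333024.
Numerically: E[X] ≈ 1710.16.

E[X] = 3113510400 · (5/14)^{14} = 5302276611328125/3100448333024 ≈ 1710.16.


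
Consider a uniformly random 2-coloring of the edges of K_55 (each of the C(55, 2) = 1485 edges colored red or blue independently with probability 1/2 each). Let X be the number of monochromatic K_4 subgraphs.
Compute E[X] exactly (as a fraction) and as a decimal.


Let X = Σ_S X_S over the C(55, 4) = 341055 subsets S of size 4, where X_S = 1 if the K_4 on S is monochromatic.
For a fixed S, the K_4 on S has C(4, 2) = 6 edges. P[all 6 edges red] = (1/2)^6, and likewise for blue, so P[monochromatic] = 2·(1/2)^6 = 2^{1 − 6} = 1/32.
By linearity: E[X] = C(55, 4) · 2^{1 − 6} = 341055 · 1/32 = 341055/32.
Numerically: E[X] ≈ 10657.968750.

E[X] = C(55,4)·2^(1−C(4,2)) = 341055/32 ≈ 10657.968750.


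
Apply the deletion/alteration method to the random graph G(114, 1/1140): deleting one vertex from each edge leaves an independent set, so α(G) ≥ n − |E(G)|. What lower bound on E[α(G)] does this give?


E[|E(G)|] = C(114, 2)·p = 6441 · (1/1140) = 113/20.
E[α(G)] ≥ n − E[|E(G)|] = 114 − 113/20 = 2167/20.
Numerically: ≈ 108.350.
(This is only a lower bound; the true E[α(G)] may be larger.)

E[α(G)] ≥ 2167/20 ≈ 108.350.


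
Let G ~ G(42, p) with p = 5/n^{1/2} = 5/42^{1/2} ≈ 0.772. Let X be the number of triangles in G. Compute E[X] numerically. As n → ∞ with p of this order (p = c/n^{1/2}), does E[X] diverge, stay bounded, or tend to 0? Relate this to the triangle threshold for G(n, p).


Number of potential triangles: C(42, 3) = 11480.
Each occurs with probability p³ ≈ (0.772)³ ≈ 4.59236e-01.
By linearity: E[X] = C(42, 3)·p³ ≈ 11480 · 4.59236e-01 ≈ 5272.031.
Since α = 1/2 < 1, p = c/n^{1/2} ≫ 1/n is above the triangle threshold p ~ 1/n. Asymptotically E[X] ~ (c³/6)·n^{3(1−α)} = (5³/6)·n^{1.5} → ∞; triangles are abundant w.h.p.

E[X] ≈ 5272.031; in regime p = Θ(1/n^{1/2}) E[X] diverges (above the triangle threshold p ~ 1/n).


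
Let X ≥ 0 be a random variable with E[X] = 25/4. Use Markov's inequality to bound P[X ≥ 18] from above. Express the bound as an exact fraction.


μ = E[X] = 25/4, a = 18.
Markov: P[X ≥ 18] ≤ μ/a = (25/4)/18 = 25/72.
Numerically: ≈ 0.34722.
(Since a = 18 > μ = 6.25000, the bound 25/72 is < 1 and informative.)

P[X ≥ 18] ≤ 25/72 ≈ 0.34722.


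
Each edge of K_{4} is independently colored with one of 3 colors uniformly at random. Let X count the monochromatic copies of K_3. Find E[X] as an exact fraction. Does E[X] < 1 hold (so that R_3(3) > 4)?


E[X] = C(4, 3) · 3^{1 − 3} = 4 · 3^{−2} = 4/9.
As a reduced fraction: E[X] = 4/9 ≈ 0.44444.
Is E[X] < 1? YES.
Since E[X] < 1, there exists a 3-coloring of K_{4} with no monochromatic K_3; hence R_3(3) > 4.

E[X] = 4/9 ≈ 0.44444; E[X] < 1, so R_3(3) > 4.


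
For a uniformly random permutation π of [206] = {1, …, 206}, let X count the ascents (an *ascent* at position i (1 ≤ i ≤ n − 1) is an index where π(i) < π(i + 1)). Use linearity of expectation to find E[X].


Write X = Σ X_I over i = 1, …, 205, with X_I the indicator of one ascent.
There are 205 indicators.
For each fixed i, the pair (π(i), π(i+1)) is a uniformly random ordered pair of distinct values from {1, …, 206}; by symmetry P[π(i) < π(i+1)] = 1/2.
By linearity: E[X] = 205 · (1/2) = (206 − 1) · (1/2) = 205/2 ≈ 102.500000.

E[X] = 205/2 = 102.500000.


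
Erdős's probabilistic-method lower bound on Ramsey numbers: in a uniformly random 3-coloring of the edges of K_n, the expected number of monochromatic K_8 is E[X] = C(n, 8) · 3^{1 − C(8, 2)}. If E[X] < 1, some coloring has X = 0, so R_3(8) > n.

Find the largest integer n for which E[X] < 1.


We need C(n, 8) · 3^{1 − 28} < 1, i.e. C(n, 8) < 3^{28 − 1} = 7625597484987.
Check values of n near the boundary:
  n = 150: C(150, 8) = 5257211409450; 5257211409450 < 7625597484987? YES
  n = 151: C(151, 8) = 5551321138650; 5551321138650 < 7625597484987? YES
  n = 152: C(152, 8) = 5859727868575; 5859727868575 < 7625597484987? YES
  n = 153: C(153, 8) = 6183023199255; 6183023199255 < 7625597484987? YES
  n = 154: C(154, 8) = 6521818990995; 6521818990995 < 7625597484987? YES
  n = 155: C(155, 8) = 6876747915675; 6876747915675 < 7625597484987? YES
  n = 156: C(156, 8) = 7248464019225; 7248464019225 < 7625597484987? YES
  n = 157: C(157, 8) = 7637643295425; 7637643295425 < 7625597484987? NO
  n = 158: C(158, 8) = 8044984271181; 8044984271181 < 7625597484987? NO
  n = 159: C(159, 8) = 8471208603429; 8471208603429 < 7625597484987? NO
The largest n with C(n, 8) < 7625597484987 is n = 156 (where E[X] = 805384891025/847288609443 ≈ 0.9505437). Hence R_3(8) > 156, i.e. R_3(8) ≥ 157.

Largest n = 156; hence R_3(8) > 156.


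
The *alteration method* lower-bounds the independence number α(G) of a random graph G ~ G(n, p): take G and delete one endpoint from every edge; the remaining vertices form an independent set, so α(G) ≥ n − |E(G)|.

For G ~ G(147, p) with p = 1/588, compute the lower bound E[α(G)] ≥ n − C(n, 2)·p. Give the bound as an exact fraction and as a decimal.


E[|E(G)|] = C(147, 2)·p = 10731 · (1/588) = 73/4.
E[α(G)] ≥ n − E[|E(G)|] = 147 − 73/4 = 515/4.
Numerically: ≈ 128.7500.
(This is only a lower bound; the true E[α(G)] may be larger.)

E[α(G)] ≥ 515/4 ≈ 128.7500.


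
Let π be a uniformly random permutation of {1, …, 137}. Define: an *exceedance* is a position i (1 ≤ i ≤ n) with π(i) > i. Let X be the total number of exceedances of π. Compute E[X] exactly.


Write X = Σ_{i=1}^{137} X_i, where X_i = 1_{π(i) > i}.
For each fixed i, π(i) is uniform over {1, …, 137} (marginal of a uniform permutation), so P[π(i) > i] = (n − i)/n. Summing: Σ_{i=1}^{137} (n − i)/n = (0 + 1 + … + 136)/137 = 137(137 − 1)/(2·137) = (137 − 1)/2.
Hence E[X] = Σ_{i=1}^{137} (137 − i)/137 = 68 ≈ 68.0000.

E[X] = 68 = 68.0000.


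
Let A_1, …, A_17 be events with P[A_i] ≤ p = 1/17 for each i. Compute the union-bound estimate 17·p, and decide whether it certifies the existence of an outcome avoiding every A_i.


Union bound: P[∪_{i=1}^{17} A_i] ≤ Σ_i P[A_i] ≤ 17·p = 17·(1/17) = 1.
Numerically: 1 ≈ 1.000.
Is 1 < 1? NO.
Since the bound 1 is ≥ 1, the union bound is uninformative here; it does NOT by itself certify existence.

17·p = 1 ≈ 1.000; existence NOT certified by the union bound.


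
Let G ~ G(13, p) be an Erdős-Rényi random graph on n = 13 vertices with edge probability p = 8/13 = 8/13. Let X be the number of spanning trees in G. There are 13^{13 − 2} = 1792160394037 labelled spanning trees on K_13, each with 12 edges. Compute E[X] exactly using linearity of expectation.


K_13 has 13^{13 − 2} = 1792160394037 labelled spanning trees.
For each such spanning tree H, let X_H = 1 if all 12 edges of H are present in G. Then P[X_H = 1] = p^{12} = (8/13)^{12} = 68719476736/23298085122481.
Summing the indicators: E[X] = Σ_H E[X_H] = 1792160394037 · p^{12} = 1792160394037 · 68719476736/23298085122481 = 68719476736/13.
Numerically: E[X] ≈ 5.29e+09.

E[X] = 1792160394037 · (8/13)^{12} = 68719476736/13 ≈ 5.29e+09.


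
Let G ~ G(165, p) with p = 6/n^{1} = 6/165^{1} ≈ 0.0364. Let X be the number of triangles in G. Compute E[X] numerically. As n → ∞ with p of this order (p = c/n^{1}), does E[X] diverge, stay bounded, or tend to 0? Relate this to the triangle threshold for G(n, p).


Number of potential triangles: C(165, 3) = 735130.
Each occurs with probability p³ ≈ (0.0364)³ ≈ 4.80841e-05.
By linearity: E[X] = C(165, 3)·p³ ≈ 735130 · 4.80841e-05 ≈ 35.348.
Here α = 1, so p = 6/n is exactly at the triangle threshold p ~ 1/n. Asymptotically E[X] → c³/6 = 6³/6 = 36 ≈ 36.000, a bounded constant. In this regime the triangle count is asymptotically Poisson(c³/6).

E[X] ≈ 35.348; in regime p = Θ(1/n^{1}) E[X] stays bounded (at the triangle threshold p ~ 1/n).


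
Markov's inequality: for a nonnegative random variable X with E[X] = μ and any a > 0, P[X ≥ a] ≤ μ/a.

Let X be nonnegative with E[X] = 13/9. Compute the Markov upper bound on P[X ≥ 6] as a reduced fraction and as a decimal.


μ = E[X] = 13/9, a = 6.
Markov: P[X ≥ 6] ≤ μ/a = (13/9)/6 = 13/54.
Numerically: ≈ 0.2407.
(Since a = 6 > μ = 1.4444, the bound 13/54 is < 1 and informative.)

P[X ≥ 6] ≤ 13/54 ≈ 0.2407.


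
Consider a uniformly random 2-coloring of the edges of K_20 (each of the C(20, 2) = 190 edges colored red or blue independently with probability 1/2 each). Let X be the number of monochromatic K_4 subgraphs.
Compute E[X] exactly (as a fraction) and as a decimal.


Let X = Σ_S X_S over the C(20, 4) = 4845 subsets S of size 4, where X_S = 1 if the K_4 on S is monochromatic.
For a fixed S, the K_4 on S has C(4, 2) = 6 edges. P[all 6 edges red] = (1/2)^6, and likewise for blue, so P[monochromatic] = 2·(1/2)^6 = 2^{1 − 6} = 1/32.
Summing: E[X] = C(20, 4) · 2^{1 − 6} = 4845 · 1/32 = 4845/32.
Numerically: E[X] ≈ 151.40625.

E[X] = C(20,4)·2^(1−C(4,2)) = 4845/32 ≈ 151.40625.


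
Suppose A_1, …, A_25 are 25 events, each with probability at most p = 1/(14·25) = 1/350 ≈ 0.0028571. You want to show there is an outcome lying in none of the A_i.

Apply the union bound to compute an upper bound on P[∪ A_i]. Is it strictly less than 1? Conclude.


Union bound: P[∪_{i=1}^{25} A_i] ≤ Σ_i P[A_i] ≤ 25·p = 25·(1/350) = 1/14.
Numerically: 1/14 ≈ 0.0714286.
Is 1/14 < 1? YES.
Since P[∪ A_i] ≤ 1/14 < 1, the complement has P[∩ A_i^c] ≥ 1 − 1/14 = 13/14 > 0, so some outcome avoids every A_i.

25·p = 1/14 ≈ 0.0714286; existence CERTIFIED by the union bound.


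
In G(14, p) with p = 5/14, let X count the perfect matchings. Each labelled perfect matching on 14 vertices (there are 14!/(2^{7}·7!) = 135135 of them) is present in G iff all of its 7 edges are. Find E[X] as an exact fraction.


K_14 has 14!/(2^{7}·7!) = 135135 labelled perfect matchings.
For each such perfect matching H, let X_H = 1 if all 7 edges of H are present in G. Then P[X_H = 1] = p^{7} = (5/14)^{7} = 78125/105413504.
By linearity of expectation: E[X] = Σ_H E[X_H] = 135135 · p^{7} = 135135 · 78125/105413504 = 1508203125/15059072.
Numerically: E[X] ≈ 100.15.

E[X] = 135135 · (5/14)^{7} = 1508203125/15059072 ≈ 100.15.
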